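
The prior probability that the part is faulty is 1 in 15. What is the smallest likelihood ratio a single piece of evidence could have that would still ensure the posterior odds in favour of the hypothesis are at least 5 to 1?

70

Prior odds = (1/15)/(14/15) = 1/14.
Target odds = 5.
Required Bayes factor = 5 ÷ (1/14) = 70.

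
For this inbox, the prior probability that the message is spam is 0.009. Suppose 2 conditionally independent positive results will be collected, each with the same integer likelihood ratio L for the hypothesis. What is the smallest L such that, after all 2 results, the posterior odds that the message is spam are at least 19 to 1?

46

Prior odds = 0.009/0.991 = 9/991.
Target odds = 19.
Need L² ≥ 19 ÷ (9/991) = 18829/9.
45² = 2025 < 18829/9 ≤ 2116 = 46², so L = 46.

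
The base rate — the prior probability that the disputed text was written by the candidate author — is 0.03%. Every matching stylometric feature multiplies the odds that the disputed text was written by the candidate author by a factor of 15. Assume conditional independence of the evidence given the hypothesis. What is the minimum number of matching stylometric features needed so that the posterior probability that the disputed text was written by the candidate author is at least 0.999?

6

Prior odds = 0.0003/0.9997 = 3/9997.
Likelihood ratio per matching stylometric feature = 15.
Target odds: 0.999 ÷ 0.001 = 999.
Need (3/9997) × 15ⁿ ≥ 999, i.e. 15ⁿ ≥ 3329001.
15⁵ = 759375 falls short of 3329001 but 15⁶ = 11390625 reaches it, so n = 6.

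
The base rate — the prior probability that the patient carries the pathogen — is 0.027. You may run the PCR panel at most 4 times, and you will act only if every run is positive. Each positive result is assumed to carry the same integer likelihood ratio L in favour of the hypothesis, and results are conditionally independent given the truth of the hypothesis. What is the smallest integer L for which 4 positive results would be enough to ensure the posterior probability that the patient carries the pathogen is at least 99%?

Prior odds = 0.027/0.973 = 27/973.
Target odds = 0.99/0.01 = 99.
Need L⁴ ≥ 99 ÷ (27/973) = 10703/3.
7⁴ = 2401 < 10703/3 ≤ 4096 = 8⁴, so L = 8.

8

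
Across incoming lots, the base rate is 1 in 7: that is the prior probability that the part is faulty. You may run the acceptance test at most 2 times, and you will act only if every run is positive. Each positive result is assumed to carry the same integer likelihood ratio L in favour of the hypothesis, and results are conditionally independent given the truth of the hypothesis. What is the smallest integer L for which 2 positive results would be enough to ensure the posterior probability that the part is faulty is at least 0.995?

35

Prior odds = (1/7)/(6/7) = 1/6.
Target odds = 0.995/0.005 = 199.
Need L² ≥ 199 ÷ (1/6) = 1194.
34² = 1156 < 1194 ≤ 1225 = 35², so L = 35.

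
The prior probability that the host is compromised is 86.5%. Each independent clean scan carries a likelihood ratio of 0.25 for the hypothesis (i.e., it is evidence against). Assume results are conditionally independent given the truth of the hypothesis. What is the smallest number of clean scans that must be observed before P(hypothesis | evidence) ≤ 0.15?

3

Prior odds = 0.865/0.135 = 173/27.
Likelihood ratio per clean scan = 0.25.
Target odds: 0.15 ÷ 0.85 = 3/17.
Require 0.25ⁿ ≤ 3/17 ÷ (173/27) = 81/2941.
0.25² = 0.0625 is still above 81/2941 but 0.25³ = 0.015625 is at or below it, so n = 3.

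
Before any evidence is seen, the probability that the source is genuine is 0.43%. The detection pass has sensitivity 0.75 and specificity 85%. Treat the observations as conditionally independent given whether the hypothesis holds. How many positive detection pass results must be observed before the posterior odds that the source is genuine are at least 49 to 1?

6

Prior odds: 0.0043 ÷ 0.9957 = 43/9957.
False-positive rate = 1 − 0.85 = 0.15; likelihood ratio of a positive = 0.75/0.15 = 5.
Target odds = 49.
Need (43/9957) × 5ⁿ ≥ 49, i.e. 5ⁿ ≥ 487893/43.
5⁵ = 3125 falls short of 487893/43 but 5⁶ = 15625 reaches it, so n = 6.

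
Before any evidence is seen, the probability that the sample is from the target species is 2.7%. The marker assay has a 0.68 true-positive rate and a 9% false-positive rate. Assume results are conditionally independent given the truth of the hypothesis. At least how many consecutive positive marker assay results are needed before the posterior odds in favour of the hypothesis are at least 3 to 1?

3

Prior odds = 0.027/0.973 = 27/973.
Likelihood ratio of a positive result = 0.68/0.09 = 68/9.
Target odds = 3.
Require (68/9)ⁿ ≥ 3 ÷ (27/973) = 973/9.
(68/9)² = 4624/81 falls short of 973/9 but (68/9)³ = 314432/729 reaches it, so n = 3.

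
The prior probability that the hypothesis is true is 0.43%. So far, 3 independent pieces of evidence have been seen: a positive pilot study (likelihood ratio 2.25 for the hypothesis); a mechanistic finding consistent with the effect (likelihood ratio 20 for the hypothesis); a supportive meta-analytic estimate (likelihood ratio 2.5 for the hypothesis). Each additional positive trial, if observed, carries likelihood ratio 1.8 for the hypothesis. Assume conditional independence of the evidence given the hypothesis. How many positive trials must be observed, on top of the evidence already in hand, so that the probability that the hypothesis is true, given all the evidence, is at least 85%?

5

Prior odds = 0.0043/0.9957 = 43/9957.
Combined Bayes factor of the evidence already in hand = 2.25 × 20 × 2.5 = 112.5.
Odds after that evidence = (43/9957) × 112.5 = 3225/6638.
Target odds = 0.85/0.15 = 17/3.
Need 1.8ⁿ ≥ 17/3 ÷ (3225/6638) = 112846/9675.
1.8⁴ = 10.4976 falls short of 112846/9675 but 1.8⁵ = 18.89568 reaches it, so n = 5.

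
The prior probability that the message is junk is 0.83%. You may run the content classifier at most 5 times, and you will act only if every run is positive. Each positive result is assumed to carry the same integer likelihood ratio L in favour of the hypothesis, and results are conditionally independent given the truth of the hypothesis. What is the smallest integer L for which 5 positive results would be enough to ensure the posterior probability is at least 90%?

5

Prior odds = 0.0083/0.9917 = 83/9917.
Target odds = 0.9/0.1 = 9.
Need L⁵ ≥ 9 ÷ (83/9917) = 89253/83.
4⁵ = 1024 < 89253/83 ≤ 3125 = 5⁵, so L = 5.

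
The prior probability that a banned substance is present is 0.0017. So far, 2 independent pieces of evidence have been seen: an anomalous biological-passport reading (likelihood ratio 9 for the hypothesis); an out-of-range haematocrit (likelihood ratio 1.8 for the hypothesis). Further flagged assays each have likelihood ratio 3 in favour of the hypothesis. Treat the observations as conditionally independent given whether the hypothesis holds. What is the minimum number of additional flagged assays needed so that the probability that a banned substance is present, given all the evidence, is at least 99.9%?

Prior odds = 0.0017/0.9983 = 17/9983.
Combined Bayes factor of the evidence already in hand = 9 × 1.8 = 16.2.
Odds after that evidence = (17/9983) × 16.2 = 1377/49915.
Target odds = 0.999/0.001 = 999.
Need 3ⁿ ≥ 999 ÷ (1377/49915) = 1846855/51.
3⁹ = 19683 falls short of 1846855/51 but 3¹⁰ = 59049 reaches it, so n = 10.

10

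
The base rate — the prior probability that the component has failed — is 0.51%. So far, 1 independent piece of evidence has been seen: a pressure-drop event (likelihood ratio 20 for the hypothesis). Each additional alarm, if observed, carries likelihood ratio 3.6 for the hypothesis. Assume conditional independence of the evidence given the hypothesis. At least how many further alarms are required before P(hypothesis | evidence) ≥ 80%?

3

Prior odds = 0.0051/0.9949 = 51/9949.
Bayes factor of the evidence already in hand = 20.
Odds after that evidence = (51/9949) × 20 = 1020/9949.
Target odds = 0.8/0.2 = 4.
Need 3.6ⁿ ≥ 4 ÷ (1020/9949) = 9949/255.
3.6² = 12.96 falls short of 9949/255 but 3.6³ = 46.656 reaches it, so n = 3.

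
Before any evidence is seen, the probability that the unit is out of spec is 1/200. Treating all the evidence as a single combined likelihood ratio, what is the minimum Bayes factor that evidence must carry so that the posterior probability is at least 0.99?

Prior odds = 0.005/0.995 = 1/199.
Target odds = 0.99/0.01 = 99.
Required Bayes factor = 99 ÷ (1/199) = 19701.

19701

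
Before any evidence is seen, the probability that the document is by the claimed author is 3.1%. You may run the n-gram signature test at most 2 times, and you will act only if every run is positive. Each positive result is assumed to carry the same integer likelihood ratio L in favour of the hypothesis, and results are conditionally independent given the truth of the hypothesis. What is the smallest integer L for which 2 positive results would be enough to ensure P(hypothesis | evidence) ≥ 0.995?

79

Prior odds = 0.031/0.969 = 31/969.
Target odds = 0.995/0.005 = 199.
Need L² ≥ 199 ÷ (31/969) = 192831/31.
78² = 6084 < 192831/31 ≤ 6241 = 79², so L = 79.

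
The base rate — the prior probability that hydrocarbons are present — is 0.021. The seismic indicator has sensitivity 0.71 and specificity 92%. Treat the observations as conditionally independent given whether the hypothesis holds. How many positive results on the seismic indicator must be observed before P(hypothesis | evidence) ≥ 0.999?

5

Prior odds: 0.021 ÷ 0.979 = 21/979.
False-positive rate = 1 − 0.92 = 0.08; likelihood ratio of a positive = 0.71/0.08 = 8.875.
Target posterior odds = 0.999/0.001 = 999.
Need (21/979) × 8.875ⁿ ≥ 999, i.e. 8.875ⁿ ≥ 326007/7.
8.875⁴ = 25411681/4096 falls short of 326007/7 but 8.875⁵ ≈55060.7 reaches it, so n = 5.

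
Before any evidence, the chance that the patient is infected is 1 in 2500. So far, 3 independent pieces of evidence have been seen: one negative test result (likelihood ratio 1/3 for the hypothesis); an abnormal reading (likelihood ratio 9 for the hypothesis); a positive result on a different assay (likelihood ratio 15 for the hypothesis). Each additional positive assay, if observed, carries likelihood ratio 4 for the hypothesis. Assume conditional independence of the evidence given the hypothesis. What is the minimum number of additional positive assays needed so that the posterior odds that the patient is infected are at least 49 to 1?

6

Prior odds = 0.0004/0.9996 = 1/2499.
Combined Bayes factor of the evidence already in hand = (1/3) × 9 × 15 = 45.
Odds after that evidence = (1/2499) × 45 = 15/833.
Target odds = 49.
Need 4ⁿ ≥ 49 ÷ (15/833) = 40817/15.
4⁵ = 1024 falls short of 40817/15 but 4⁶ = 4096 reaches it, so n = 6.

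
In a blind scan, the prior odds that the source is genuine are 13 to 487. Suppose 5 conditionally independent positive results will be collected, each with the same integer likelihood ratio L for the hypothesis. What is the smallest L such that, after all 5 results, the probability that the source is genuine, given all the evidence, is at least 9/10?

Prior odds = 13/487.
Target odds = 0.9/0.1 = 9.
Need L⁵ ≥ 9 ÷ (13/487) = 4383/13.
3⁵ = 243 < 4383/13 ≤ 1024 = 4⁵, so L = 4.

4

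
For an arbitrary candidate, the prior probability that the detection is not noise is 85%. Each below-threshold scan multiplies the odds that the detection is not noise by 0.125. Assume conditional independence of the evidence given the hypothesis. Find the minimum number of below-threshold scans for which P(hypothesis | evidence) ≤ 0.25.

2

Prior odds = 0.85/0.15 = 17/3.
Likelihood ratio per below-threshold scan = 0.125.
Target odds: 0.25 ÷ 0.75 = 1/3.
Need (17/3) × 0.125ⁿ ≤ 1/3, i.e. 0.125ⁿ ≤ 1/17.
0.125¹ = 0.125 is still above 1/17 but 0.125² = 0.015625 is at or below it, so n = 2.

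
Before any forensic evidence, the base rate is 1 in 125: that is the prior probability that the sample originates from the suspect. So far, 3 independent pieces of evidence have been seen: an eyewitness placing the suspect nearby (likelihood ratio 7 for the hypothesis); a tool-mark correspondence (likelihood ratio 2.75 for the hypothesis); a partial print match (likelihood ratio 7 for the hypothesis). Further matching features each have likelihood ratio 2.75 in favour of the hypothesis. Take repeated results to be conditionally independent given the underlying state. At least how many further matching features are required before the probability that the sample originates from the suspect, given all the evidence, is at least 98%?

4

Prior odds = 0.008/0.992 = 1/124.
Combined Bayes factor of the evidence already in hand = 7 × 2.75 × 7 = 134.75.
Odds after that evidence = (1/124) × 134.75 = 539/496.
Target odds = 0.98/0.02 = 49.
Need 2.75ⁿ ≥ 49 ÷ (539/496) = 496/11.
2.75³ = 20.796875 falls short of 496/11 but 2.75⁴ = 57.19140625 reaches it, so n = 4.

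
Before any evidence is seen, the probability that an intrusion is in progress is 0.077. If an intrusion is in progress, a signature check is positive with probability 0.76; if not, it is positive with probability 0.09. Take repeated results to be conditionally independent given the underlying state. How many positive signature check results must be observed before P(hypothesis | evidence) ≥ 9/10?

3

Prior odds: 0.077 ÷ 0.923 = 77/923.
Likelihood ratio of a positive = 0.76/0.09 = 76/9.
Target posterior odds = 0.9/0.1 = 9.
Need (77/923) × (76/9)ⁿ ≥ 9, i.e. (76/9)ⁿ ≥ 8307/77.
(76/9)² = 5776/81 falls short of 8307/77 but (76/9)³ = 438976/729 reaches it, so n = 3.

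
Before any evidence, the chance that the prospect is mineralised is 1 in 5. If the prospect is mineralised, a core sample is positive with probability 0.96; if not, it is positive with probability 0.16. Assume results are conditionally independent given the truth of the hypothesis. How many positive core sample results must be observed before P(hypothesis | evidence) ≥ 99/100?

4

Prior odds = 0.2/0.8 = 0.25.
Likelihood ratio of a positive = 0.96/0.16 = 6.
Target posterior odds = 0.99/0.01 = 99.
Need 0.25 × 6ⁿ ≥ 99, i.e. 6ⁿ ≥ 396.
6³ = 216 falls short of 396 but 6⁴ = 1296 reaches it, so n = 4.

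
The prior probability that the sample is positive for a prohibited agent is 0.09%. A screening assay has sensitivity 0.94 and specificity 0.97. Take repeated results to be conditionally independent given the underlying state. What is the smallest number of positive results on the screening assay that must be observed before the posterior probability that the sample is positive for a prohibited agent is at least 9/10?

3

Prior odds: 0.0009 ÷ 0.9991 = 9/9991.
False-positive rate = 1 − 0.97 = 0.03; likelihood ratio of a positive = 0.94/0.03 = 94/3.
Target posterior odds = 0.9/0.1 = 9.
Need (9/9991) × (94/3)ⁿ ≥ 9, i.e. (94/3)ⁿ ≥ 9991.
(94/3)² = 8836/9 falls short of 9991 but (94/3)³ = 830584/27 reaches it, so n = 3.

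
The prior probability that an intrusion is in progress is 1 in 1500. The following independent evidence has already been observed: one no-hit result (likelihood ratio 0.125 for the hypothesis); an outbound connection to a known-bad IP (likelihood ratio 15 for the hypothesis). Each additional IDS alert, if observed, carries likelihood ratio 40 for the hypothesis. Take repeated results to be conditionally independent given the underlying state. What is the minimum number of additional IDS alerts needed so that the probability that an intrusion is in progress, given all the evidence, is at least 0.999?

Prior odds = (1/1500)/(1499/1500) = 1/1499.
Combined Bayes factor of the evidence already in hand = 0.125 × 15 = 1.875.
Odds after that evidence = (1/1499) × 1.875 = 15/11992.
Target odds = 0.999/0.001 = 999.
Need 40ⁿ ≥ 999 ÷ (15/11992) = 798667.2.
40³ = 64000 falls short of 798667.2 but 40⁴ = 2560000 reaches it, so n = 4.

4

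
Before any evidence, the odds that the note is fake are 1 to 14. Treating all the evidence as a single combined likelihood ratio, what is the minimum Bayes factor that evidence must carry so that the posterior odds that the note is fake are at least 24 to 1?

Prior odds = 1/14.
Target odds = 24.
Required Bayes factor = 24 ÷ (1/14) = 336.

336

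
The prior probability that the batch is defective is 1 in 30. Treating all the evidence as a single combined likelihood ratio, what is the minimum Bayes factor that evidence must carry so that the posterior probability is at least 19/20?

551

Prior odds = (1/30)/(29/30) = 1/29.
Target odds = 0.95/0.05 = 19.
Required Bayes factor = 19 ÷ (1/29) = 551.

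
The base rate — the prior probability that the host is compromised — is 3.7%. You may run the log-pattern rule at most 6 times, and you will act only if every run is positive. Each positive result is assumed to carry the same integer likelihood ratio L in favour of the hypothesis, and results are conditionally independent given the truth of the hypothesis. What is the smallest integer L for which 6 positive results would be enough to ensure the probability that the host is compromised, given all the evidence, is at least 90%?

3

Prior odds = 0.037/0.963 = 37/963.
Target odds = 0.9/0.1 = 9.
Need L⁶ ≥ 9 ÷ (37/963) = 8667/37.
2⁶ = 64 < 8667/37 ≤ 729 = 3⁶, so L = 3.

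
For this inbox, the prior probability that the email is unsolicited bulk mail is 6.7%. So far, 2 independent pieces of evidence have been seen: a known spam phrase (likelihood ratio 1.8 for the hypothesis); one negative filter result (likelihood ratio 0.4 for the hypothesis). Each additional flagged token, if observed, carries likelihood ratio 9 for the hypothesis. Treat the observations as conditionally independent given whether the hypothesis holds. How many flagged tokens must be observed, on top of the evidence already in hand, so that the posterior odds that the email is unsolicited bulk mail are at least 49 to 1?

Prior odds = 0.067/0.933 = 67/933.
Combined Bayes factor of the evidence already in hand = 1.8 × 0.4 = 0.72.
Odds after that evidence = (67/933) × 0.72 = 402/7775.
Target odds = 49.
Need 9ⁿ ≥ 49 ÷ (402/7775) = 380975/402.
9³ = 729 falls short of 380975/402 but 9⁴ = 6561 reaches it, so n = 4.

4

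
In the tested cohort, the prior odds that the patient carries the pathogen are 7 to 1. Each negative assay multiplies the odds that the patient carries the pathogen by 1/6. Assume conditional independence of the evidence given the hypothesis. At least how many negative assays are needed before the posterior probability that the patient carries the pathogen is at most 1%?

Prior odds = 7.
Likelihood ratio per negative assay = 1/6.
Target odds: 0.01 ÷ 0.99 = 1/99.
Require (1/6)ⁿ ≤ 1/99 ÷ 7 = 1/693.
(1/6)³ = 1/216 is still above 1/693 but (1/6)⁴ = 1/1296 is at or below it, so n = 4.

4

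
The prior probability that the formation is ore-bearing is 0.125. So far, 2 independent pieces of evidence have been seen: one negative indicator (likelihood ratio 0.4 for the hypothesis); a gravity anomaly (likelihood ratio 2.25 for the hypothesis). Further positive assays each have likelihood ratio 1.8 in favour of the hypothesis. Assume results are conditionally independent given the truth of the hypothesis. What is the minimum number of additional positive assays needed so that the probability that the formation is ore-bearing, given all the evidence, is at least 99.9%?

16

Prior odds = 0.125/0.875 = 1/7.
Combined Bayes factor of the evidence already in hand = 0.4 × 2.25 = 0.9.
Odds after that evidence = (1/7) × 0.9 = 9/70.
Target odds = 0.999/0.001 = 999.
Need 1.8ⁿ ≥ 999 ÷ (9/70) = 7770.
1.8¹⁵ ≈6746.64 falls short of 7770 but 1.8¹⁶ ≈12144 reaches it, so n = 16.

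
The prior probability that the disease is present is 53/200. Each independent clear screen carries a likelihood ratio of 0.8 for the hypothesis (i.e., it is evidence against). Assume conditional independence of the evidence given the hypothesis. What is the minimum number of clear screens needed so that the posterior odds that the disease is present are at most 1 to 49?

Prior odds = 0.265/0.735 = 53/147.
Likelihood ratio per clear screen = 0.8.
Target odds = 1/49.
Require 0.8ⁿ ≤ 1/49 ÷ (53/147) = 3/53.
0.8¹² = 16777216/244140625 is still above 3/53 but 0.8¹³ ≈0.0549756 is at or below it, so n = 13.

13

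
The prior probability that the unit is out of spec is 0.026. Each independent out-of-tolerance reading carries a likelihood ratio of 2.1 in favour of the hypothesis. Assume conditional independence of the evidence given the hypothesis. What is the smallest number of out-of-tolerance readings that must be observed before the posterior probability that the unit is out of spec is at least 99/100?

12

Prior odds: 0.026 ÷ 0.974 = 13/487.
Likelihood ratio per out-of-tolerance reading = 2.1.
Target posterior odds = 0.99/0.01 = 99.
Require 2.1ⁿ ≥ 99 ÷ (13/487) = 48213/13.
2.1¹¹ ≈3502.78 falls short of 48213/13 but 2.1¹² ≈7355.83 reaches it, so n = 12.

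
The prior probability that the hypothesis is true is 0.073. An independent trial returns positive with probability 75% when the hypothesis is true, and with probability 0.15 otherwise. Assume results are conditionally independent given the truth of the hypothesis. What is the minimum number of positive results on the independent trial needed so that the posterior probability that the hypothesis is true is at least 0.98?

4

Prior odds: 0.073 ÷ 0.927 = 73/927.
Likelihood ratio of a positive result = 0.75/0.15 = 5.
Target posterior odds = 0.98/0.02 = 49.
Require 5ⁿ ≥ 49 ÷ (73/927) = 45423/73.
5³ = 125 falls short of 45423/73 but 5⁴ = 625 reaches it, so n = 4.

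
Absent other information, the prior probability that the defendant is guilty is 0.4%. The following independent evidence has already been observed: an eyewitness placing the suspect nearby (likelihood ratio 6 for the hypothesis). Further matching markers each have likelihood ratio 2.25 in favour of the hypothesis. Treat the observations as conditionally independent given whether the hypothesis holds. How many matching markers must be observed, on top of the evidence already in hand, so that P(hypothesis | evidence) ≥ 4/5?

Prior odds = 0.004/0.996 = 1/249.
Bayes factor of the evidence already in hand = 6.
Odds after that evidence = (1/249) × 6 = 2/83.
Target odds = 0.8/0.2 = 4.
Need 2.25ⁿ ≥ 4 ÷ (2/83) = 166.
2.25⁶ = 531441/4096 falls short of 166 but 2.25⁷ = 4782969/16384 reaches it, so n = 7.

7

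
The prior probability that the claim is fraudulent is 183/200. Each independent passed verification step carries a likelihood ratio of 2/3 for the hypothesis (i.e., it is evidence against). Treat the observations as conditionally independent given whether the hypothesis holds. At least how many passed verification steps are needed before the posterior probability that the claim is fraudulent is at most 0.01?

18

Prior odds: 0.915 ÷ 0.085 = 183/17.
Likelihood ratio per passed verification step = 2/3.
Target posterior odds = 0.01/0.99 = 1/99.
Need (183/17) × (2/3)ⁿ ≤ 1/99, i.e. (2/3)ⁿ ≤ 17/18117.
(2/3)¹⁷ = 131072/129140163 is still above 17/18117 but (2/3)¹⁸ = 262144/387420489 is at or below it, so n = 18.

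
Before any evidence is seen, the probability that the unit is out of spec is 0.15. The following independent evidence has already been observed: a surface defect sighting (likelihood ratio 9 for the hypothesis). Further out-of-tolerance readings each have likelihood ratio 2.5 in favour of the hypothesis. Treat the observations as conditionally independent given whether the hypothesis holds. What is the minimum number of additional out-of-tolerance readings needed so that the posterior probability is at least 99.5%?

Prior odds = 0.15/0.85 = 3/17.
Bayes factor of the evidence already in hand = 9.
Odds after that evidence = (3/17) × 9 = 27/17.
Target odds = 0.995/0.005 = 199.
Need 2.5ⁿ ≥ 199 ÷ (27/17) = 3383/27.
2.5⁵ = 97.65625 falls short of 3383/27 but 2.5⁶ = 244.140625 reaches it, so n = 6.

6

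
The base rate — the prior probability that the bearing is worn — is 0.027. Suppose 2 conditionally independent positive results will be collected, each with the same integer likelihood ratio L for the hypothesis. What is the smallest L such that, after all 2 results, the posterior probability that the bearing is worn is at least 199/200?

Prior odds = 0.027/0.973 = 27/973.
Target odds = 0.995/0.005 = 199.
Need L² ≥ 199 ÷ (27/973) = 193627/27.
84² = 7056 < 193627/27 ≤ 7225 = 85², so L = 85.

85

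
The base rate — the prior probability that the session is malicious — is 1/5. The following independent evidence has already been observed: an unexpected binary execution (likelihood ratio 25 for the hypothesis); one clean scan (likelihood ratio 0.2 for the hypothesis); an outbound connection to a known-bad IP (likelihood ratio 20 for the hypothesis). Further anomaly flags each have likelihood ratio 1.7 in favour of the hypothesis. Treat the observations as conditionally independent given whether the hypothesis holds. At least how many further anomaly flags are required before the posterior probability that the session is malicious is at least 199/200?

Prior odds = 0.2/0.8 = 0.25.
Combined Bayes factor of the evidence already in hand = 25 × 0.2 × 20 = 100.
Odds after that evidence = 0.25 × 100 = 25.
Target odds = 0.995/0.005 = 199.
Need 1.7ⁿ ≥ 199 ÷ 25 = 7.96.
1.7³ = 4.913 falls short of 7.96 but 1.7⁴ = 8.3521 reaches it, so n = 4.

4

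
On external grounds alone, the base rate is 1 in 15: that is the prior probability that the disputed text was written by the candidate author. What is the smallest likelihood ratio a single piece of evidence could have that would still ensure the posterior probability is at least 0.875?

Prior odds = (1/15)/(14/15) = 1/14.
Target odds = 0.875/0.125 = 7.
Required Bayes factor = 7 ÷ (1/14) = 98.

98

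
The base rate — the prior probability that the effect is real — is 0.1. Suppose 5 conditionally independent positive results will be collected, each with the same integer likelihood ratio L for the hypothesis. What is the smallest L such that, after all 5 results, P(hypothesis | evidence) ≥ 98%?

4

Prior odds = 0.1/0.9 = 1/9.
Target odds = 0.98/0.02 = 49.
Need L⁵ ≥ 49 ÷ (1/9) = 441.
3⁵ = 243 < 441 ≤ 1024 = 4⁵, so L = 4.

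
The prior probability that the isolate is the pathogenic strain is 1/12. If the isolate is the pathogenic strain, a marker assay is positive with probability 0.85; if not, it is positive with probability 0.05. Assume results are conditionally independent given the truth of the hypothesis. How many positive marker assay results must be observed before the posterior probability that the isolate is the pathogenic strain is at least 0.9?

Prior odds: (1/12) ÷ (11/12) = 1/11.
Likelihood ratio of a positive = 0.85/0.05 = 17.
Target posterior odds = 0.9/0.1 = 9.
Require 17ⁿ ≥ 9 ÷ (1/11) = 99.
17¹ = 17 falls short of 99 but 17² = 289 reaches it, so n = 2.

2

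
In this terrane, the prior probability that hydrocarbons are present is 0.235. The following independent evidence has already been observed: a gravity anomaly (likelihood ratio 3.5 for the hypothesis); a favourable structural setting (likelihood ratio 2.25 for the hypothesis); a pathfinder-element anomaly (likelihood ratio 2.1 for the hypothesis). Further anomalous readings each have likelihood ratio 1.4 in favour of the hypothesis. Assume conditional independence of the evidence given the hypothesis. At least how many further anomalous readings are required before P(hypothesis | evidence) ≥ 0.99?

Prior odds = 0.235/0.765 = 47/153.
Combined Bayes factor of the evidence already in hand = 3.5 × 2.25 × 2.1 = 16.5375.
Odds after that evidence = (47/153) × 16.5375 = 6909/1360.
Target odds = 0.99/0.01 = 99.
Need 1.4ⁿ ≥ 99 ÷ (6909/1360) = 44880/2303.
1.4⁸ = 5764801/390625 falls short of 44880/2303 but 1.4⁹ = 40353607/1953125 reaches it, so n = 9.

9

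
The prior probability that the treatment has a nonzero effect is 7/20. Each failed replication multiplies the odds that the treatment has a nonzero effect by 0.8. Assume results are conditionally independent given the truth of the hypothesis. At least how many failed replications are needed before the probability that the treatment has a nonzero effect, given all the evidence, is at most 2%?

15

Prior odds = 0.35/0.65 = 7/13.
Likelihood ratio per failed replication = 0.8.
Target posterior odds = 0.02/0.98 = 1/49.
Require 0.8ⁿ ≤ 1/49 ÷ (7/13) = 13/343.
0.8¹⁴ ≈0.0439805 is still above 13/343 but 0.8¹⁵ ≈0.0351844 is at or below it, so n = 15.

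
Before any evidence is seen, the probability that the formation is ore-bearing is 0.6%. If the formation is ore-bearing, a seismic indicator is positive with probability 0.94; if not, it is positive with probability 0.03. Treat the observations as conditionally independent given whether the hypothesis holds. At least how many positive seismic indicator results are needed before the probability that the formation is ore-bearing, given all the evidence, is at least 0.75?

Prior odds: 0.006 ÷ 0.994 = 3/497.
Likelihood ratio of a positive = 0.94/0.03 = 94/3.
Target posterior odds = 0.75/0.25 = 3.
Need (3/497) × (94/3)ⁿ ≥ 3, i.e. (94/3)ⁿ ≥ 497.
(94/3)¹ = 94/3 falls short of 497 but (94/3)² = 8836/9 reaches it, so n = 2.

2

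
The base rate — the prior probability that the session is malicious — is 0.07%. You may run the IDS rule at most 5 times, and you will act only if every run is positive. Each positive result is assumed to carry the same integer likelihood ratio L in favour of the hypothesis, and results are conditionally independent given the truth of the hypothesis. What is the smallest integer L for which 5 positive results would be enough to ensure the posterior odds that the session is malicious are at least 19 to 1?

8

Prior odds = 0.0007/0.9993 = 7/9993.
Target odds = 19.
Need L⁵ ≥ 19 ÷ (7/9993) = 189867/7.
7⁵ = 16807 < 189867/7 ≤ 32768 = 8⁵, so L = 8.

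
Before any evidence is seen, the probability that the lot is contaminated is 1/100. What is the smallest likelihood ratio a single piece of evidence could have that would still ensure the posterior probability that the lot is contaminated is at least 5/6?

Prior odds = 0.01/0.99 = 1/99.
Target odds = (5/6)/(1/6) = 5.
Required Bayes factor = 5 ÷ (1/99) = 495.

495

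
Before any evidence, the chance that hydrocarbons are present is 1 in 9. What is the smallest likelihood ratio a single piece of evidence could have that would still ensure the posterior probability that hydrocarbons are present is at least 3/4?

Prior odds = (1/9)/(8/9) = 0.125.
Target odds = 0.75/0.25 = 3.
Required Bayes factor = 3 ÷ 0.125 = 24.

24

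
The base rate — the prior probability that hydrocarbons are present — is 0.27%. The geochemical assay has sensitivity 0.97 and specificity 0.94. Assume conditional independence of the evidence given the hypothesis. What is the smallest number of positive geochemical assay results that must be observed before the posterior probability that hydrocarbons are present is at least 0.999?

5

Prior odds: 0.0027 ÷ 0.9973 = 27/9973.
False-positive rate = 1 − 0.94 = 0.06; likelihood ratio of a positive = 0.97/0.06 = 97/6.
Target posterior odds = 0.999/0.001 = 999.
Require (97/6)ⁿ ≥ 999 ÷ (27/9973) = 369001.
(97/6)⁴ = 88529281/1296 falls short of 369001 but (97/6)⁵ ≈1.10434e+06 reaches it, so n = 5.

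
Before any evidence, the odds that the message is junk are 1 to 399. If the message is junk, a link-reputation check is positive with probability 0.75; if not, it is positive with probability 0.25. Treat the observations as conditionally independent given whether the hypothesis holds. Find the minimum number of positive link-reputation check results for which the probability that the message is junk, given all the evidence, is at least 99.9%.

Prior odds = 1/399.
Likelihood ratio of a positive = 0.75/0.25 = 3.
Target posterior odds = 0.999/0.001 = 999.
Require 3ⁿ ≥ 999 ÷ (1/399) = 398601.
3¹¹ = 177147 falls short of 398601 but 3¹² = 531441 reaches it, so n = 12.

12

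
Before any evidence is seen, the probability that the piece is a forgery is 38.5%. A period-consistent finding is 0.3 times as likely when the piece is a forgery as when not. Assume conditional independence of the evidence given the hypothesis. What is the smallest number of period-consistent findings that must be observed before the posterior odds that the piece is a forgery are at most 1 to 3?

Prior odds: 0.385 ÷ 0.615 = 77/123.
Likelihood ratio per period-consistent finding = 0.3.
Target odds = 1/3.
Need (77/123) × 0.3ⁿ ≤ 1/3, i.e. 0.3ⁿ ≤ 41/77.
0.3¹ = 0.3, which is already at or below the required 41/77; so n = 1.

1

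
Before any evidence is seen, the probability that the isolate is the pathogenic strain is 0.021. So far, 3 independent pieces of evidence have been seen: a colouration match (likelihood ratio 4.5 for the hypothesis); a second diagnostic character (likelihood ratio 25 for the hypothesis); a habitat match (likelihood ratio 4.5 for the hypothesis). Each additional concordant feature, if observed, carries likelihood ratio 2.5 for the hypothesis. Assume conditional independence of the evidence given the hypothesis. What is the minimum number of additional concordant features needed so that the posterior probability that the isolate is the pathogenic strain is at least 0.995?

4

Prior odds = 0.021/0.979 = 21/979.
Combined Bayes factor of the evidence already in hand = 4.5 × 25 × 4.5 = 506.25.
Odds after that evidence = (21/979) × 506.25 = 42525/3916.
Target odds = 0.995/0.005 = 199.
Need 2.5ⁿ ≥ 199 ÷ (42525/3916) = 779284/42525.
2.5³ = 15.625 falls short of 779284/42525 but 2.5⁴ = 39.0625 reaches it, so n = 4.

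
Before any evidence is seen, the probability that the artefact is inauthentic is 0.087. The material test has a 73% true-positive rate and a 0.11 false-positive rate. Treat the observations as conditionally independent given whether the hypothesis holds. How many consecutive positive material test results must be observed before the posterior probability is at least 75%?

Prior odds: 0.087 ÷ 0.913 = 87/913.
Likelihood ratio of a positive result = 0.73/0.11 = 73/11.
Target odds: 0.75 ÷ 0.25 = 3.
Require (73/11)ⁿ ≥ 3 ÷ (87/913) = 913/29.
(73/11)¹ = 73/11 falls short of 913/29 but (73/11)² = 5329/121 reaches it, so n = 2.

2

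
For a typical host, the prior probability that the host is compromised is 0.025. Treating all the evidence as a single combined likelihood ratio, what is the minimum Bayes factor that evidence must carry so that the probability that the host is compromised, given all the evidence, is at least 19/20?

Prior odds = 0.025/0.975 = 1/39.
Target odds = 0.95/0.05 = 19.
Required Bayes factor = 19 ÷ (1/39) = 741.

741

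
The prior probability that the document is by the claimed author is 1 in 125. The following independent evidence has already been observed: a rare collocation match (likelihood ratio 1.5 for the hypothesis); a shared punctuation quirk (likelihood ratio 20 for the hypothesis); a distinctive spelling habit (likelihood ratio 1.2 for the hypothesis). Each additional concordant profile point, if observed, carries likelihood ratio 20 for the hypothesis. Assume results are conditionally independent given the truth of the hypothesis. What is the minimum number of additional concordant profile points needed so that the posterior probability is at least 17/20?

Prior odds = 0.008/0.992 = 1/124.
Combined Bayes factor of the evidence already in hand = 1.5 × 20 × 1.2 = 36.
Odds after that evidence = (1/124) × 36 = 9/31.
Target odds = 0.85/0.15 = 17/3.
Need 20ⁿ ≥ 17/3 ÷ (9/31) = 527/27.
20¹ = 20, which meets the required 527/27; so n = 1.

1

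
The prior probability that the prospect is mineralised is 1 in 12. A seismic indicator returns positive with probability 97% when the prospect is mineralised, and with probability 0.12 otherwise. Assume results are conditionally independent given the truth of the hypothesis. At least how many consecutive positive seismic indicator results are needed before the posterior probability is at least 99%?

Prior odds = (1/12)/(11/12) = 1/11.
Likelihood ratio of a positive result = 0.97/0.12 = 97/12.
Target odds: 0.99 ÷ 0.01 = 99.
Need (1/11) × (97/12)ⁿ ≥ 99, i.e. (97/12)ⁿ ≥ 1089.
(97/12)³ = 912673/1728 falls short of 1089 but (97/12)⁴ = 88529281/20736 reaches it, so n = 4.

4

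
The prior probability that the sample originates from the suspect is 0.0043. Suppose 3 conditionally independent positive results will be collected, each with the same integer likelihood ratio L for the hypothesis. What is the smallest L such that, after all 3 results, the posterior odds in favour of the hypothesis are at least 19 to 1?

17

Prior odds = 0.0043/0.9957 = 43/9957.
Target odds = 19.
Need L³ ≥ 19 ÷ (43/9957) = 189183/43.
16³ = 4096 < 189183/43 ≤ 4913 = 17³, so L = 17.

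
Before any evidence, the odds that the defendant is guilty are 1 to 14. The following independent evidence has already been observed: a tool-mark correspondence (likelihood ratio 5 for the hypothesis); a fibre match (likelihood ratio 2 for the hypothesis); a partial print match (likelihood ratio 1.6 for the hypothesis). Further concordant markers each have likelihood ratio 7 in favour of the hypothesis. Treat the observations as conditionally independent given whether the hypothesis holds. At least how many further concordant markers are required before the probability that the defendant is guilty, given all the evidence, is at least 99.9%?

Prior odds = 1/14.
Combined Bayes factor of the evidence already in hand = 5 × 2 × 1.6 = 16.
Odds after that evidence = (1/14) × 16 = 8/7.
Target odds = 0.999/0.001 = 999.
Need 7ⁿ ≥ 999 ÷ (8/7) = 874.125.
7³ = 343 falls short of 874.125 but 7⁴ = 2401 reaches it, so n = 4.

4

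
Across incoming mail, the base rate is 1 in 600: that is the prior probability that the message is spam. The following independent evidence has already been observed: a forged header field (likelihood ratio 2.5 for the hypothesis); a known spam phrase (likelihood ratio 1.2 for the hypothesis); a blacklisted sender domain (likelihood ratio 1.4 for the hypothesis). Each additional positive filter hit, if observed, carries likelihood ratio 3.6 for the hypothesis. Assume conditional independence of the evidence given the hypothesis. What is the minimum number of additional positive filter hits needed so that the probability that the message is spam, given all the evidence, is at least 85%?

Prior odds = (1/600)/(599/600) = 1/599.
Combined Bayes factor of the evidence already in hand = 2.5 × 1.2 × 1.4 = 4.2.
Odds after that evidence = (1/599) × 4.2 = 21/2995.
Target odds = 0.85/0.15 = 17/3.
Need 3.6ⁿ ≥ 17/3 ÷ (21/2995) = 50915/63.
3.6⁵ = 604.66176 falls short of 50915/63 but 3.6⁶ = 34012224/15625 reaches it, so n = 6.

6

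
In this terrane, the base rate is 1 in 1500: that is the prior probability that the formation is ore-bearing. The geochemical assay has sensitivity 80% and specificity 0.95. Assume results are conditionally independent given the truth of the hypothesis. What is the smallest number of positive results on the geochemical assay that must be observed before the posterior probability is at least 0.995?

Prior odds = (1/1500)/(1499/1500) = 1/1499.
False-positive rate = 1 − 0.95 = 0.05; likelihood ratio of a positive = 0.8/0.05 = 16.
Target posterior odds = 0.995/0.005 = 199.
Require 16ⁿ ≥ 199 ÷ (1/1499) = 298301.
16⁴ = 65536 falls short of 298301 but 16⁵ = 1048576 reaches it, so n = 5.

5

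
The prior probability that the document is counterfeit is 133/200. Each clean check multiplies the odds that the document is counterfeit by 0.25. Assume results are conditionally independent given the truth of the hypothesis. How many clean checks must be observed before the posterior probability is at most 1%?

Prior odds: 0.665 ÷ 0.335 = 133/67.
Likelihood ratio per clean check = 0.25.
Target odds: 0.01 ÷ 0.99 = 1/99.
Need (133/67) × 0.25ⁿ ≤ 1/99, i.e. 0.25ⁿ ≤ 67/13167.
0.25³ = 0.015625 is still above 67/13167 but 0.25⁴ = 0.00390625 is at or below it, so n = 4.

4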